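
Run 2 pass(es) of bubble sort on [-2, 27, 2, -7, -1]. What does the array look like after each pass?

After pass 1: [-2, 2, -7, -1, 27] (3 swaps)
After pass 2: [-2, -7, -1, 2, 27] (2 swaps)
Total swaps: 5


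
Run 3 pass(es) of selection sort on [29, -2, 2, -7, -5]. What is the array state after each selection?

Pass 1: Select minimum -7 at index 3, swap -> [-7, -2, 2, 29, -5]
Pass 2: Select minimum -5 at index 4, swap -> [-7, -5, 2, 29, -2]
Pass 3: Select minimum -2 at index 4, swap -> [-7, -5, -2, 29, 2]


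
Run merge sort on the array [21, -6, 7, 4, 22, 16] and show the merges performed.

Divide and conquer:
  Merge [-6] + [7] -> [-6, 7]
  Merge [21] + [-6, 7] -> [-6, 7, 21]
  Merge [22] + [16] -> [16, 22]
  Merge [4] + [16, 22] -> [4, 16, 22]
  Merge [-6, 7, 21] + [4, 16, 22] -> [-6, 4, 7, 16, 21, 22]


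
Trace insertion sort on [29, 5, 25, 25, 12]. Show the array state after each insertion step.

First element 29 is already 'sorted'
Insert 5: shifted 1 elements -> [5, 29, 25, 25, 12]
Insert 25: shifted 1 elements -> [5, 25, 29, 25, 12]
Insert 25: shifted 1 elements -> [5, 25, 25, 29, 12]
Insert 12: shifted 3 elements -> [5, 12, 25, 25, 29]


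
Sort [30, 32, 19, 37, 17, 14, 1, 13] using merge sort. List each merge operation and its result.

Divide and conquer:
  Merge [30] + [32] -> [30, 32]
  Merge [19] + [37] -> [19, 37]
  Merge [30, 32] + [19, 37] -> [19, 30, 32, 37]
  Merge [17] + [14] -> [14, 17]
  Merge [1] + [13] -> [1, 13]
  Merge [14, 17] + [1, 13] -> [1, 13, 14, 17]
  Merge [19, 30, 32, 37] + [1, 13, 14, 17] -> [1, 13, 14, 17, 19, 30, 32, 37]


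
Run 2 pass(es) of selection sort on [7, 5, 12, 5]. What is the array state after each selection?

Pass 1: Select minimum 5 at index 1, swap -> [5, 7, 12, 5]
Pass 2: Select minimum 5 at index 3, swap -> [5, 5, 12, 7]


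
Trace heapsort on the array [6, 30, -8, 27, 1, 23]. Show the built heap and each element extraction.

Build heap: [30, 27, 23, 6, 1, -8]
Extract 30: [27, 6, 23, -8, 1, 30]
Extract 27: [23, 6, 1, -8, 27, 30]
Extract 23: [6, -8, 1, 23, 27, 30]
Extract 6: [1, -8, 6, 23, 27, 30]
Extract 1: [-8, 1, 6, 23, 27, 30]


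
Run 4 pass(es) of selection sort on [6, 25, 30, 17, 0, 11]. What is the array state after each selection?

Pass 1: Select minimum 0 at index 4, swap -> [0, 25, 30, 17, 6, 11]
Pass 2: Select minimum 6 at index 4, swap -> [0, 6, 30, 17, 25, 11]
Pass 3: Select minimum 11 at index 5, swap -> [0, 6, 11, 17, 25, 30]
Pass 4: Select minimum 17 at index 3, swap -> [0, 6, 11, 17, 25, 30]


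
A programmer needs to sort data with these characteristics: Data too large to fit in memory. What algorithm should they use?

Best choice: External merge sort
Reason: Minimizes disk I/O by sequential reads/writes


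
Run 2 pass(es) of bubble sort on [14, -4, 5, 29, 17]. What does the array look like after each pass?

After pass 1: [-4, 5, 14, 17, 29] (3 swaps)
After pass 2: [-4, 5, 14, 17, 29] (0 swaps)
Total swaps: 3


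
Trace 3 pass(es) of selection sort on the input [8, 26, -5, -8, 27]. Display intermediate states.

Pass 1: Select minimum -8 at index 3, swap -> [-8, 26, -5, 8, 27]
Pass 2: Select minimum -5 at index 2, swap -> [-8, -5, 26, 8, 27]
Pass 3: Select minimum 8 at index 3, swap -> [-8, -5, 8, 26, 27]


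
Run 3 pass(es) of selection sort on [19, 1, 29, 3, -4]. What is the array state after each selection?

Pass 1: Select minimum -4 at index 4, swap -> [-4, 1, 29, 3, 19]
Pass 2: Select minimum 1 at index 1, swap -> [-4, 1, 29, 3, 19]
Pass 3: Select minimum 3 at index 3, swap -> [-4, 1, 3, 29, 19]


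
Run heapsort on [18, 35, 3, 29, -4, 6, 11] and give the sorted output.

Build heap: [35, 29, 11, 18, -4, 6, 3]
Extract 35: [29, 18, 11, 3, -4, 6, 35]
Extract 29: [18, 6, 11, 3, -4, 29, 35]
Extract 18: [11, 6, -4, 3, 18, 29, 35]
Extract 11: [6, 3, -4, 11, 18, 29, 35]
Extract 6: [3, -4, 6, 11, 18, 29, 35]
Extract 3: [-4, 3, 6, 11, 18, 29, 35]


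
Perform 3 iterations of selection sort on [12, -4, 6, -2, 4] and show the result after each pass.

Pass 1: Select minimum -4 at index 1, swap -> [-4, 12, 6, -2, 4]
Pass 2: Select minimum -2 at index 3, swap -> [-4, -2, 6, 12, 4]
Pass 3: Select minimum 4 at index 4, swap -> [-4, -2, 4, 12, 6]


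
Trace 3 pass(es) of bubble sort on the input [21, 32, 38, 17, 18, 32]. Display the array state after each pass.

After pass 1: [21, 32, 17, 18, 32, 38] (3 swaps)
After pass 2: [21, 17, 18, 32, 32, 38] (2 swaps)
After pass 3: [17, 18, 21, 32, 32, 38] (2 swaps)
Total swaps: 7


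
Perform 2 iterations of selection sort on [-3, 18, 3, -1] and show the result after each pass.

Pass 1: Select minimum -3 at index 0, swap -> [-3, 18, 3, -1]
Pass 2: Select minimum -1 at index 3, swap -> [-3, -1, 3, 18]


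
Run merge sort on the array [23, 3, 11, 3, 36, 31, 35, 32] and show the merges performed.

Divide and conquer:
  Merge [23] + [3] -> [3, 23]
  Merge [11] + [3] -> [3, 11]
  Merge [3, 23] + [3, 11] -> [3, 3, 11, 23]
  Merge [36] + [31] -> [31, 36]
  Merge [35] + [32] -> [32, 35]
  Merge [31, 36] + [32, 35] -> [31, 32, 35, 36]
  Merge [3, 3, 11, 23] + [31, 32, 35, 36] -> [3, 3, 11, 23, 31, 32, 35, 36]


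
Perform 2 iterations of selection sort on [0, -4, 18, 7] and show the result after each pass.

Pass 1: Select minimum -4 at index 1, swap -> [-4, 0, 18, 7]
Pass 2: Select minimum 0 at index 1, swap -> [-4, 0, 18, 7]


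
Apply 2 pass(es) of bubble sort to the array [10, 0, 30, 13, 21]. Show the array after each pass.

After pass 1: [0, 10, 13, 21, 30] (3 swaps)
After pass 2: [0, 10, 13, 21, 30] (0 swaps)
Total swaps: 3


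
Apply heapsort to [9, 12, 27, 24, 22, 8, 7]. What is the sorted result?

Build heap: [27, 24, 9, 12, 22, 8, 7]
Extract 27: [24, 22, 9, 12, 7, 8, 27]
Extract 24: [22, 12, 9, 8, 7, 24, 27]
Extract 22: [12, 8, 9, 7, 22, 24, 27]
Extract 12: [9, 8, 7, 12, 22, 24, 27]
Extract 9: [8, 7, 9, 12, 22, 24, 27]
Extract 8: [7, 8, 9, 12, 22, 24, 27]


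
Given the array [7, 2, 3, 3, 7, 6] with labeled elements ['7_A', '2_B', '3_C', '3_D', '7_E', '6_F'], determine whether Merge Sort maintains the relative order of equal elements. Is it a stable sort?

Trace Merge Sort on the labeled array (the key is the number; the letter only tracks identity):
  Merge [2_B] + [3_C] -> [2_B, 3_C]
  Merge [7_A] + [2_B, 3_C] -> [2_B, 3_C, 7_A]
  Merge [7_E] + [6_F] -> [6_F, 7_E]
  Merge [3_D] + [6_F, 7_E] -> [3_D, 6_F, 7_E]
  Merge [2_B, 3_C, 7_A] + [3_D, 6_F, 7_E] -> [2_B, 3_C, 3_D, 6_F, 7_A, 7_E]
Final order: [2_B, 3_C, 3_D, 6_F, 7_A, 7_E]
Equal keys:
  value 3: originally 3_C, 3_D; after sorting 3_C, 3_D -> order preserved
  value 7: originally 7_A, 7_E; after sorting 7_A, 7_E -> order preserved
All equal keys kept their original relative order. Merge Sort is stable: when the heads of the two halves are equal the merge takes from the left half first.
Answer: Stable


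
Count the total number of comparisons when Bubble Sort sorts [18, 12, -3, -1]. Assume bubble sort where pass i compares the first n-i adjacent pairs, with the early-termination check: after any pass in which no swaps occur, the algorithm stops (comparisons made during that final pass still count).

Pass 1: compare adjacent pairs (0,1)..(2,3) = 3 comparison(s), 3 swap(s) -> [12, -3, -1, 18]
Pass 2: compare adjacent pairs (0,1)..(1,2) = 2 comparison(s), 2 swap(s) -> [-3, -1, 12, 18]
Pass 3: compare adjacent pairs (0,1)..(0,1) = 1 comparison(s), 0 swap(s) -> [-3, -1, 12, 18]
No swaps in this pass, so bubble sort stops here.
Total comparisons: 3 + 2 + 1 = 6


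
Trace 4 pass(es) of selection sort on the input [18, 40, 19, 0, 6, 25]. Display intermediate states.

Pass 1: Select minimum 0 at index 3, swap -> [0, 40, 19, 18, 6, 25]
Pass 2: Select minimum 6 at index 4, swap -> [0, 6, 19, 18, 40, 25]
Pass 3: Select minimum 18 at index 3, swap -> [0, 6, 18, 19, 40, 25]
Pass 4: Select minimum 19 at index 3, swap -> [0, 6, 18, 19, 40, 25]


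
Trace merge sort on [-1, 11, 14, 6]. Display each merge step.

Divide and conquer:
  Merge [-1] + [11] -> [-1, 11]
  Merge [14] + [6] -> [6, 14]
  Merge [-1, 11] + [6, 14] -> [-1, 6, 11, 14]


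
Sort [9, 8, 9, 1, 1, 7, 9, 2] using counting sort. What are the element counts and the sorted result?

Count array: [0, 2, 1, 0, 0, 0, 0, 1, 1, 3]
(count[i] = number of elements equal to i)
Cumulative count: [0, 2, 3, 3, 3, 3, 3, 4, 5, 8]
Sorted: [1, 1, 2, 7, 8, 9, 9, 9]


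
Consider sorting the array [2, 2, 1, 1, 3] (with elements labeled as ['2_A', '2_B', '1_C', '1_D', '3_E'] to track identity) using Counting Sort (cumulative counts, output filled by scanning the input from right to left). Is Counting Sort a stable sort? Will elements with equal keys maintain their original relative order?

Trace Counting Sort on the labeled array (the key is the number; the letter only tracks identity):
  Counts for values 0..3: [0, 2, 2, 1]
  Cumulative counts: [0, 2, 4, 5]
  Scan right to left: place 3_E at output index 4
  Scan right to left: place 1_D at output index 1
  Scan right to left: place 1_C at output index 0
  Scan right to left: place 2_B at output index 3
  Scan right to left: place 2_A at output index 2
  Output: [1_C, 1_D, 2_A, 2_B, 3_E]
Equal keys:
  value 1: originally 1_C, 1_D; after sorting 1_C, 1_D -> order preserved
  value 2: originally 2_A, 2_B; after sorting 2_A, 2_B -> order preserved
All equal keys kept their original relative order. Counting Sort is stable: scanning the input right to left with decreasing cumulative counts places later duplicates at later output positions.
Answer: Stable


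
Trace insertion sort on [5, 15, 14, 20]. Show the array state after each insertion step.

First element 5 is already 'sorted'
Insert 15: shifted 0 elements -> [5, 15, 14, 20]
Insert 14: shifted 1 elements -> [5, 14, 15, 20]
Insert 20: shifted 0 elements -> [5, 14, 15, 20]


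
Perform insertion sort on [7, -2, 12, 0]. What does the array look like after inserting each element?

First element 7 is already 'sorted'
Insert -2: shifted 1 elements -> [-2, 7, 12, 0]
Insert 12: shifted 0 elements -> [-2, 7, 12, 0]
Insert 0: shifted 2 elements -> [-2, 0, 7, 12]


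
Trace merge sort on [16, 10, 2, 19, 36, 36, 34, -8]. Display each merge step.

Divide and conquer:
  Merge [16] + [10] -> [10, 16]
  Merge [2] + [19] -> [2, 19]
  Merge [10, 16] + [2, 19] -> [2, 10, 16, 19]
  Merge [36] + [36] -> [36, 36]
  Merge [34] + [-8] -> [-8, 34]
  Merge [36, 36] + [-8, 34] -> [-8, 34, 36, 36]
  Merge [2, 10, 16, 19] + [-8, 34, 36, 36] -> [-8, 2, 10, 16, 19, 34, 36, 36]


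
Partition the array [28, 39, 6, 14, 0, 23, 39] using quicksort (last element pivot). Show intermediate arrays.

Partition 1: pivot=39 at index 6 -> [28, 39, 6, 14, 0, 23, 39]
Partition 2: pivot=23 at index 3 -> [6, 14, 0, 23, 28, 39, 39]
Partition 3: pivot=0 at index 0 -> [0, 14, 6, 23, 28, 39, 39]
Partition 4: pivot=6 at index 1 -> [0, 6, 14, 23, 28, 39, 39]
Partition 5: pivot=39 at index 5 -> [0, 6, 14, 23, 28, 39, 39]


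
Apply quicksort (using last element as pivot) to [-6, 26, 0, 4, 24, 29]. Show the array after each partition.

Partition 1: pivot=29 at index 5 -> [-6, 26, 0, 4, 24, 29]
Partition 2: pivot=24 at index 3 -> [-6, 0, 4, 24, 26, 29]
Partition 3: pivot=4 at index 2 -> [-6, 0, 4, 24, 26, 29]
Partition 4: pivot=0 at index 1 -> [-6, 0, 4, 24, 26, 29]


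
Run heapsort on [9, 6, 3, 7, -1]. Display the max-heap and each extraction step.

Build heap: [9, 7, 3, 6, -1]
Extract 9: [7, 6, 3, -1, 9]
Extract 7: [6, -1, 3, 7, 9]
Extract 6: [3, -1, 6, 7, 9]
Extract 3: [-1, 3, 6, 7, 9]


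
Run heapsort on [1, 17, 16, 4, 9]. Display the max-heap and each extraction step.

Build heap: [17, 9, 16, 4, 1]
Extract 17: [16, 9, 1, 4, 17]
Extract 16: [9, 4, 1, 16, 17]
Extract 9: [4, 1, 9, 16, 17]
Extract 4: [1, 4, 9, 16, 17]


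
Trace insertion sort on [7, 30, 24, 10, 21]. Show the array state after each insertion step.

First element 7 is already 'sorted'
Insert 30: shifted 0 elements -> [7, 30, 24, 10, 21]
Insert 24: shifted 1 elements -> [7, 24, 30, 10, 21]
Insert 10: shifted 2 elements -> [7, 10, 24, 30, 21]
Insert 21: shifted 2 elements -> [7, 10, 21, 24, 30]


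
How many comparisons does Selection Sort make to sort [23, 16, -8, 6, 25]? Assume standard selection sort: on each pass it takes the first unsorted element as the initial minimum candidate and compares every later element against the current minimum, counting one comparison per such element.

Pass 1: scan indices 1..4 for the minimum = 4 comparison(s); min is -8, place at index 0 -> [-8, 16, 23, 6, 25]
Pass 2: scan indices 2..4 for the minimum = 3 comparison(s); min is 6, place at index 1 -> [-8, 6, 23, 16, 25]
Pass 3: scan indices 3..4 for the minimum = 2 comparison(s); min is 16, place at index 2 -> [-8, 6, 16, 23, 25]
Pass 4: scan indices 4..4 for the minimum = 1 comparison(s); min is 23, place at index 3 -> [-8, 6, 16, 23, 25]
Selection sort always scans the whole unsorted suffix, so the count is (n-1) + (n-2) + ... + 1 = n(n-1)/2 = 5*4/2 = 10 regardless of the input order.
Total comparisons: 4 + 3 + 2 + 1 = 10


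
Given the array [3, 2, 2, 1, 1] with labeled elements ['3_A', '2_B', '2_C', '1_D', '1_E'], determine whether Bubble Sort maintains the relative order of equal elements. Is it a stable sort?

Trace Bubble Sort on the labeled array (the key is the number; the letter only tracks identity):
  After pass 1: [2_B, 2_C, 1_D, 1_E, 3_A]
  After pass 2: [2_B, 1_D, 1_E, 2_C, 3_A]
  After pass 3: [1_D, 1_E, 2_B, 2_C, 3_A]
  After pass 4: [1_D, 1_E, 2_B, 2_C, 3_A] (no swaps, done)
Final order: [1_D, 1_E, 2_B, 2_C, 3_A]
Equal keys:
  value 1: originally 1_D, 1_E; after sorting 1_D, 1_E -> order preserved
  value 2: originally 2_B, 2_C; after sorting 2_B, 2_C -> order preserved
All equal keys kept their original relative order. Bubble Sort is stable: it only swaps adjacent elements when the left one is strictly greater, so equal keys never move past each other.
Answer: Stable


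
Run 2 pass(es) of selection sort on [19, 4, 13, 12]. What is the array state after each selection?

Pass 1: Select minimum 4 at index 1, swap -> [4, 19, 13, 12]
Pass 2: Select minimum 12 at index 3, swap -> [4, 12, 13, 19]


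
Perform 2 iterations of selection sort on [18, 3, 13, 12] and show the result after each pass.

Pass 1: Select minimum 3 at index 1, swap -> [3, 18, 13, 12]
Pass 2: Select minimum 12 at index 3, swap -> [3, 12, 13, 18]


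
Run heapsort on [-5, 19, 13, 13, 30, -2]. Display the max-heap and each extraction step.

Build heap: [30, 19, 13, 13, -5, -2]
Extract 30: [19, 13, 13, -2, -5, 30]
Extract 19: [13, -2, 13, -5, 19, 30]
Extract 13: [13, -2, -5, 13, 19, 30]
Extract 13: [-2, -5, 13, 13, 19, 30]
Extract -2: [-5, -2, 13, 13, 19, 30]


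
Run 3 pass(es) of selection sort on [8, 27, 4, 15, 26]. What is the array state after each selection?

Pass 1: Select minimum 4 at index 2, swap -> [4, 27, 8, 15, 26]
Pass 2: Select minimum 8 at index 2, swap -> [4, 8, 27, 15, 26]
Pass 3: Select minimum 15 at index 3, swap -> [4, 8, 15, 27, 26]


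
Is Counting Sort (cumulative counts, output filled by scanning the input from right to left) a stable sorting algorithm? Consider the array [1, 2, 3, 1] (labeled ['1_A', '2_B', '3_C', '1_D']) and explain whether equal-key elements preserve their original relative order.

Trace Counting Sort on the labeled array (the key is the number; the letter only tracks identity):
  Counts for values 0..3: [0, 2, 1, 1]
  Cumulative counts: [0, 2, 3, 4]
  Scan right to left: place 1_D at output index 1
  Scan right to left: place 3_C at output index 3
  Scan right to left: place 2_B at output index 2
  Scan right to left: place 1_A at output index 0
  Output: [1_A, 1_D, 2_B, 3_C]
Equal keys:
  value 1: originally 1_A, 1_D; after sorting 1_A, 1_D -> order preserved
All equal keys kept their original relative order. Counting Sort is stable: scanning the input right to left with decreasing cumulative counts places later duplicates at later output positions.
Answer: Stable


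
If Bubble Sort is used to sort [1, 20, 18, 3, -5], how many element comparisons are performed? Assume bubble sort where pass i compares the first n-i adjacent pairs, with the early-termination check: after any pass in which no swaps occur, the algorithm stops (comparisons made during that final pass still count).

Pass 1: compare adjacent pairs (0,1)..(3,4) = 4 comparison(s), 3 swap(s) -> [1, 18, 3, -5, 20]
Pass 2: compare adjacent pairs (0,1)..(2,3) = 3 comparison(s), 2 swap(s) -> [1, 3, -5, 18, 20]
Pass 3: compare adjacent pairs (0,1)..(1,2) = 2 comparison(s), 1 swap(s) -> [1, -5, 3, 18, 20]
Pass 4: compare adjacent pairs (0,1)..(0,1) = 1 comparison(s), 1 swap(s) -> [-5, 1, 3, 18, 20]
Every pass made at least one swap, so all n-1 passes run.
Total comparisons: 4 + 3 + 2 + 1 = 10


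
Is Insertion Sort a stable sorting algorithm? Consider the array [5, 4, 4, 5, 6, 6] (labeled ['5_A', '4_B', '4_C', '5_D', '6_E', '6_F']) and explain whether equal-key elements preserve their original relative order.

Trace Insertion Sort on the labeled array (the key is the number; the letter only tracks identity):
  Insert 4_B at index 0: [4_B, 5_A, 4_C, 5_D, 6_E, 6_F]
  Insert 4_C at index 1: [4_B, 4_C, 5_A, 5_D, 6_E, 6_F]
  Insert 5_D at index 3: [4_B, 4_C, 5_A, 5_D, 6_E, 6_F]
  Insert 6_E at index 4: [4_B, 4_C, 5_A, 5_D, 6_E, 6_F]
  Insert 6_F at index 5: [4_B, 4_C, 5_A, 5_D, 6_E, 6_F]
Final order: [4_B, 4_C, 5_A, 5_D, 6_E, 6_F]
Equal keys:
  value 4: originally 4_B, 4_C; after sorting 4_B, 4_C -> order preserved
  value 5: originally 5_A, 5_D; after sorting 5_A, 5_D -> order preserved
  value 6: originally 6_E, 6_F; after sorting 6_E, 6_F -> order preserved
All equal keys kept their original relative order. Insertion Sort is stable: elements are shifted only while they are strictly greater than the key, so a key is inserted after any equal elements already placed.
Answer: Stable


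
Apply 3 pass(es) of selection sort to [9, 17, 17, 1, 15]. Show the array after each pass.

Pass 1: Select minimum 1 at index 3, swap -> [1, 17, 17, 9, 15]
Pass 2: Select minimum 9 at index 3, swap -> [1, 9, 17, 17, 15]
Pass 3: Select minimum 15 at index 4, swap -> [1, 9, 15, 17, 17]


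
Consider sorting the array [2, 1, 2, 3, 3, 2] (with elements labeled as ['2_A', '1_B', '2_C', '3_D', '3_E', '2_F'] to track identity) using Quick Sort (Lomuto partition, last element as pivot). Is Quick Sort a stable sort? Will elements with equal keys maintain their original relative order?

Trace Quick Sort on the labeled array (the key is the number; the letter only tracks identity):
  Partition indices 0..5 around pivot 2_F -> [2_A, 1_B, 2_C, 2_F, 3_E, 3_D]
  Partition indices 0..2 around pivot 2_C -> [2_A, 1_B, 2_C, 2_F, 3_E, 3_D]
  Partition indices 0..1 around pivot 1_B -> [1_B, 2_A, 2_C, 2_F, 3_E, 3_D]
  Partition indices 4..5 around pivot 3_D -> [1_B, 2_A, 2_C, 2_F, 3_E, 3_D]
Final order: [1_B, 2_A, 2_C, 2_F, 3_E, 3_D]
Equal keys:
  value 2: originally 2_A, 2_C, 2_F; after sorting 2_A, 2_C, 2_F -> order preserved
  value 3: originally 3_D, 3_E; after sorting 3_E, 3_D -> order changed
Equal keys were reordered, so Quick Sort is not stable: partition swaps elements across long distances and can reorder equal keys. (One such input is enough; an unstable sort may happen to preserve order on other inputs, but it gives no guarantee.)
Answer: Not stable


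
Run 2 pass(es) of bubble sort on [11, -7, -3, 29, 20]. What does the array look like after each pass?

After pass 1: [-7, -3, 11, 20, 29] (3 swaps)
After pass 2: [-7, -3, 11, 20, 29] (0 swaps)
Total swaps: 3


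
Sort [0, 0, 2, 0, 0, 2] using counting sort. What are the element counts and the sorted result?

Count array: [4, 0, 2]
(count[i] = number of elements equal to i)
Cumulative count: [4, 4, 6]
Sorted: [0, 0, 0, 0, 2, 2]


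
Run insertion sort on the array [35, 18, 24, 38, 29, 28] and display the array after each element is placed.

First element 35 is already 'sorted'
Insert 18: shifted 1 elements -> [18, 35, 24, 38, 29, 28]
Insert 24: shifted 1 elements -> [18, 24, 35, 38, 29, 28]
Insert 38: shifted 0 elements -> [18, 24, 35, 38, 29, 28]
Insert 29: shifted 2 elements -> [18, 24, 29, 35, 38, 28]
Insert 28: shifted 3 elements -> [18, 24, 28, 29, 35, 38]


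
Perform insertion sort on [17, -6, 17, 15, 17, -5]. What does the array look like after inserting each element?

First element 17 is already 'sorted'
Insert -6: shifted 1 elements -> [-6, 17, 17, 15, 17, -5]
Insert 17: shifted 0 elements -> [-6, 17, 17, 15, 17, -5]
Insert 15: shifted 2 elements -> [-6, 15, 17, 17, 17, -5]
Insert 17: shifted 0 elements -> [-6, 15, 17, 17, 17, -5]
Insert -5: shifted 4 elements -> [-6, -5, 15, 17, 17, 17]


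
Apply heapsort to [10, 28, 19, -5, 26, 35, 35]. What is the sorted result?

Build heap: [35, 28, 35, -5, 26, 19, 10]
Extract 35: [35, 28, 19, -5, 26, 10, 35]
Extract 35: [28, 26, 19, -5, 10, 35, 35]
Extract 28: [26, 10, 19, -5, 28, 35, 35]
Extract 26: [19, 10, -5, 26, 28, 35, 35]
Extract 19: [10, -5, 19, 26, 28, 35, 35]
Extract 10: [-5, 10, 19, 26, 28, 35, 35]


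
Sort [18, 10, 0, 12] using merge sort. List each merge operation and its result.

Divide and conquer:
  Merge [18] + [10] -> [10, 18]
  Merge [0] + [12] -> [0, 12]
  Merge [10, 18] + [0, 12] -> [0, 10, 12, 18]


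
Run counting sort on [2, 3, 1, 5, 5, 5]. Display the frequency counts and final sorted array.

Count array: [0, 1, 1, 1, 0, 3]
(count[i] = number of elements equal to i)
Cumulative count: [0, 1, 2, 3, 3, 6]
Sorted: [1, 2, 3, 5, 5, 5]


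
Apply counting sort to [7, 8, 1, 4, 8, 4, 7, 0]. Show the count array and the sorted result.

Count array: [1, 1, 0, 0, 2, 0, 0, 2, 2]
(count[i] = number of elements equal to i)
Cumulative count: [1, 2, 2, 2, 4, 4, 4, 6, 8]
Sorted: [0, 1, 4, 4, 7, 7, 8, 8]


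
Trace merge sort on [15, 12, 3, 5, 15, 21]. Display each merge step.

Divide and conquer:
  Merge [12] + [3] -> [3, 12]
  Merge [15] + [3, 12] -> [3, 12, 15]
  Merge [15] + [21] -> [15, 21]
  Merge [5] + [15, 21] -> [5, 15, 21]
  Merge [3, 12, 15] + [5, 15, 21] -> [3, 5, 12, 15, 15, 21]


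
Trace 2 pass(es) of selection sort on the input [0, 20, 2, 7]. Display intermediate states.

Pass 1: Select minimum 0 at index 0, swap -> [0, 20, 2, 7]
Pass 2: Select minimum 2 at index 2, swap -> [0, 2, 20, 7]


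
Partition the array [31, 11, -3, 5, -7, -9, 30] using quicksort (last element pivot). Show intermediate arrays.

Partition 1: pivot=30 at index 5 -> [11, -3, 5, -7, -9, 30, 31]
Partition 2: pivot=-9 at index 0 -> [-9, -3, 5, -7, 11, 30, 31]
Partition 3: pivot=11 at index 4 -> [-9, -3, 5, -7, 11, 30, 31]
Partition 4: pivot=-7 at index 1 -> [-9, -7, 5, -3, 11, 30, 31]
Partition 5: pivot=-3 at index 2 -> [-9, -7, -3, 5, 11, 30, 31]


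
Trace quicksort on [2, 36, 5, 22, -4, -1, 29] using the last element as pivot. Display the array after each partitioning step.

Partition 1: pivot=29 at index 5 -> [2, 5, 22, -4, -1, 29, 36]
Partition 2: pivot=-1 at index 1 -> [-4, -1, 22, 2, 5, 29, 36]
Partition 3: pivot=5 at index 3 -> [-4, -1, 2, 5, 22, 29, 36]


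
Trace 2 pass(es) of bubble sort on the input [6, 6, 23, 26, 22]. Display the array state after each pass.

After pass 1: [6, 6, 23, 22, 26] (1 swaps)
After pass 2: [6, 6, 22, 23, 26] (1 swaps)
Total swaps: 2


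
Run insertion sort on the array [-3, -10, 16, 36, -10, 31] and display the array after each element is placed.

First element -3 is already 'sorted'
Insert -10: shifted 1 elements -> [-10, -3, 16, 36, -10, 31]
Insert 16: shifted 0 elements -> [-10, -3, 16, 36, -10, 31]
Insert 36: shifted 0 elements -> [-10, -3, 16, 36, -10, 31]
Insert -10: shifted 3 elements -> [-10, -10, -3, 16, 36, 31]
Insert 31: shifted 1 elements -> [-10, -10, -3, 16, 31, 36]


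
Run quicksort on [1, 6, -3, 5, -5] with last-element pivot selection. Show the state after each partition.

Partition 1: pivot=-5 at index 0 -> [-5, 6, -3, 5, 1]
Partition 2: pivot=1 at index 2 -> [-5, -3, 1, 5, 6]
Partition 3: pivot=6 at index 4 -> [-5, -3, 1, 5, 6]


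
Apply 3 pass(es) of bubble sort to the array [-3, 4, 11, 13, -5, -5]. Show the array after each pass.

After pass 1: [-3, 4, 11, -5, -5, 13] (2 swaps)
After pass 2: [-3, 4, -5, -5, 11, 13] (2 swaps)
After pass 3: [-3, -5, -5, 4, 11, 13] (2 swaps)
Total swaps: 6


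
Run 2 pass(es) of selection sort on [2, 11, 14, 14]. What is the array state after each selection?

Pass 1: Select minimum 2 at index 0, swap -> [2, 11, 14, 14]
Pass 2: Select minimum 11 at index 1, swap -> [2, 11, 14, 14]


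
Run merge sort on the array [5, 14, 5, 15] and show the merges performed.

Divide and conquer:
  Merge [5] + [14] -> [5, 14]
  Merge [5] + [15] -> [5, 15]
  Merge [5, 14] + [5, 15] -> [5, 5, 14, 15]


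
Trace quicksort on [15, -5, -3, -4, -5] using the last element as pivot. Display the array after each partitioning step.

Partition 1: pivot=-5 at index 1 -> [-5, -5, -3, -4, 15]
Partition 2: pivot=15 at index 4 -> [-5, -5, -3, -4, 15]
Partition 3: pivot=-4 at index 2 -> [-5, -5, -4, -3, 15]


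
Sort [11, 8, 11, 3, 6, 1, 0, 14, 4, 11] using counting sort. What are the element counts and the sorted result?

Count array: [1, 1, 0, 1, 1, 0, 1, 0, 1, 0, 0, 3, 0, 0, 1]
(count[i] = number of elements equal to i)
Cumulative count: [1, 2, 2, 3, 4, 4, 5, 5, 6, 6, 6, 9, 9, 9, 10]
Sorted: [0, 1, 3, 4, 6, 8, 11, 11, 11, 14]


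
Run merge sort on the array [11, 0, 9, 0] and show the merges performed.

Divide and conquer:
  Merge [11] + [0] -> [0, 11]
  Merge [9] + [0] -> [0, 9]
  Merge [0, 11] + [0, 9] -> [0, 0, 9, 11]


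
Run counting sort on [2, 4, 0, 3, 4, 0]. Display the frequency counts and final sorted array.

Count array: [2, 0, 1, 1, 2]
(count[i] = number of elements equal to i)
Cumulative count: [2, 2, 3, 4, 6]
Sorted: [0, 0, 2, 3, 4, 4]


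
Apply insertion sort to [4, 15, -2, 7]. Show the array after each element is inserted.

First element 4 is already 'sorted'
Insert 15: shifted 0 elements -> [4, 15, -2, 7]
Insert -2: shifted 2 elements -> [-2, 4, 15, 7]
Insert 7: shifted 1 elements -> [-2, 4, 7, 15]


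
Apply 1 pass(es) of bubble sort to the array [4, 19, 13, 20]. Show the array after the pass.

After pass 1: [4, 13, 19, 20] (1 swaps)
Total swaps: 1


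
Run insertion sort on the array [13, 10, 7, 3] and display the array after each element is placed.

First element 13 is already 'sorted'
Insert 10: shifted 1 elements -> [10, 13, 7, 3]
Insert 7: shifted 2 elements -> [7, 10, 13, 3]
Insert 3: shifted 3 elements -> [3, 7, 10, 13]


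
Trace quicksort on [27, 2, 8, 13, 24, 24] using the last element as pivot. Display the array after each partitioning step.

Partition 1: pivot=24 at index 4 -> [2, 8, 13, 24, 24, 27]
Partition 2: pivot=24 at index 3 -> [2, 8, 13, 24, 24, 27]
Partition 3: pivot=13 at index 2 -> [2, 8, 13, 24, 24, 27]
Partition 4: pivot=8 at index 1 -> [2, 8, 13, 24, 24, 27]


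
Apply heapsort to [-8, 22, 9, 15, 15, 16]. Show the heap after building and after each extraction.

Build heap: [22, 15, 16, -8, 15, 9]
Extract 22: [16, 15, 9, -8, 15, 22]
Extract 16: [15, 15, 9, -8, 16, 22]
Extract 15: [15, -8, 9, 15, 16, 22]
Extract 15: [9, -8, 15, 15, 16, 22]
Extract 9: [-8, 9, 15, 15, 16, 22]


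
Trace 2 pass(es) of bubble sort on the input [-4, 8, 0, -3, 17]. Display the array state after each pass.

After pass 1: [-4, 0, -3, 8, 17] (2 swaps)
After pass 2: [-4, -3, 0, 8, 17] (1 swaps)
Total swaps: 3


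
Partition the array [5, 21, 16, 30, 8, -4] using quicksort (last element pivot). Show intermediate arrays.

Partition 1: pivot=-4 at index 0 -> [-4, 21, 16, 30, 8, 5]
Partition 2: pivot=5 at index 1 -> [-4, 5, 16, 30, 8, 21]
Partition 3: pivot=21 at index 4 -> [-4, 5, 16, 8, 21, 30]
Partition 4: pivot=8 at index 2 -> [-4, 5, 8, 16, 21, 30]


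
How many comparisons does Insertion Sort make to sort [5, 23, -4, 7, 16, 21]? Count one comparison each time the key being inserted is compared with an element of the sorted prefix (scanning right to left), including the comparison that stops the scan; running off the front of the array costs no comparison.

Insert 23: 5 <= 23 (stop) = 1 comparison(s) -> [5, 23, -4, 7, 16, 21]
Insert -4: 23 > -4 (shift), 5 > -4 (shift), reached front = 2 comparison(s) -> [-4, 5, 23, 7, 16, 21]
Insert 7: 23 > 7 (shift), 5 <= 7 (stop) = 2 comparison(s) -> [-4, 5, 7, 23, 16, 21]
Insert 16: 23 > 16 (shift), 7 <= 16 (stop) = 2 comparison(s) -> [-4, 5, 7, 16, 23, 21]
Insert 21: 23 > 21 (shift), 16 <= 21 (stop) = 2 comparison(s) -> [-4, 5, 7, 16, 21, 23]
Total comparisons: 1 + 2 + 2 + 2 + 2 = 9


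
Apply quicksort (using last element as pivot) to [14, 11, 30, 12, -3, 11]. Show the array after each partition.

Partition 1: pivot=11 at index 2 -> [11, -3, 11, 12, 14, 30]
Partition 2: pivot=-3 at index 0 -> [-3, 11, 11, 12, 14, 30]
Partition 3: pivot=30 at index 5 -> [-3, 11, 11, 12, 14, 30]
Partition 4: pivot=14 at index 4 -> [-3, 11, 11, 12, 14, 30]


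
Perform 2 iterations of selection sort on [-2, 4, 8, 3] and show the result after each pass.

Pass 1: Select minimum -2 at index 0, swap -> [-2, 4, 8, 3]
Pass 2: Select minimum 3 at index 3, swap -> [-2, 3, 8, 4]


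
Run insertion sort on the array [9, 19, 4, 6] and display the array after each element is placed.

First element 9 is already 'sorted'
Insert 19: shifted 0 elements -> [9, 19, 4, 6]
Insert 4: shifted 2 elements -> [4, 9, 19, 6]
Insert 6: shifted 2 elements -> [4, 6, 9, 19]


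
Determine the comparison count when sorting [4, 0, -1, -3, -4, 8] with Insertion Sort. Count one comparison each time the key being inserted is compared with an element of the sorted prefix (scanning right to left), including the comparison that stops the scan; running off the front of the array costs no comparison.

Insert 0: 4 > 0 (shift), reached front = 1 comparison(s) -> [0, 4, -1, -3, -4, 8]
Insert -1: 4 > -1 (shift), 0 > -1 (shift), reached front = 2 comparison(s) -> [-1, 0, 4, -3, -4, 8]
Insert -3: 4 > -3 (shift), 0 > -3 (shift), -1 > -3 (shift), reached front = 3 comparison(s) -> [-3, -1, 0, 4, -4, 8]
Insert -4: 4 > -4 (shift), 0 > -4 (shift), -1 > -4 (shift), -3 > -4 (shift), reached front = 4 comparison(s) -> [-4, -3, -1, 0, 4, 8]
Insert 8: 4 <= 8 (stop) = 1 comparison(s) -> [-4, -3, -1, 0, 4, 8]
Total comparisons: 1 + 2 + 3 + 4 + 1 = 11


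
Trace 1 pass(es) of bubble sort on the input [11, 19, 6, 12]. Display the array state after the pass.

After pass 1: [11, 6, 12, 19] (2 swaps)
Total swaps: 2


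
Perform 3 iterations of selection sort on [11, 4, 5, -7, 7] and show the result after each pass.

Pass 1: Select minimum -7 at index 3, swap -> [-7, 4, 5, 11, 7]
Pass 2: Select minimum 4 at index 1, swap -> [-7, 4, 5, 11, 7]
Pass 3: Select minimum 5 at index 2, swap -> [-7, 4, 5, 11, 7]


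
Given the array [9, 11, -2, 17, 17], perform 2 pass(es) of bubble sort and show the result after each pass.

After pass 1: [9, -2, 11, 17, 17] (1 swaps)
After pass 2: [-2, 9, 11, 17, 17] (1 swaps)
Total swaps: 2


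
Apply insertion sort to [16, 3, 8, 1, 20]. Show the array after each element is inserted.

First element 16 is already 'sorted'
Insert 3: shifted 1 elements -> [3, 16, 8, 1, 20]
Insert 8: shifted 1 elements -> [3, 8, 16, 1, 20]
Insert 1: shifted 3 elements -> [1, 3, 8, 16, 20]
Insert 20: shifted 0 elements -> [1, 3, 8, 16, 20]


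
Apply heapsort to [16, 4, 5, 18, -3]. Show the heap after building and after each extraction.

Build heap: [18, 16, 5, 4, -3]
Extract 18: [16, 4, 5, -3, 18]
Extract 16: [5, 4, -3, 16, 18]
Extract 5: [4, -3, 5, 16, 18]
Extract 4: [-3, 4, 5, 16, 18]


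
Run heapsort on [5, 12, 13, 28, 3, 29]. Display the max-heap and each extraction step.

Build heap: [29, 28, 13, 12, 3, 5]
Extract 29: [28, 12, 13, 5, 3, 29]
Extract 28: [13, 12, 3, 5, 28, 29]
Extract 13: [12, 5, 3, 13, 28, 29]
Extract 12: [5, 3, 12, 13, 28, 29]
Extract 5: [3, 5, 12, 13, 28, 29]


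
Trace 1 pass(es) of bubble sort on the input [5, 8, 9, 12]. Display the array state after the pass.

After pass 1: [5, 8, 9, 12] (0 swaps)
Total swaps: 0


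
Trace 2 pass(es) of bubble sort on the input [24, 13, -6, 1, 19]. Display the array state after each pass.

After pass 1: [13, -6, 1, 19, 24] (4 swaps)
After pass 2: [-6, 1, 13, 19, 24] (2 swaps)
Total swaps: 6


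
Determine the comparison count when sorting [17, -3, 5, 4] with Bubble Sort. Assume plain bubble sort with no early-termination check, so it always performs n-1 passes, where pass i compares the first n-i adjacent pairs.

Pass 1: compare adjacent pairs (0,1)..(2,3) = 3 comparison(s), 3 swap(s) -> [-3, 5, 4, 17]
Pass 2: compare adjacent pairs (0,1)..(1,2) = 2 comparison(s), 1 swap(s) -> [-3, 4, 5, 17]
Pass 3: compare adjacent pairs (0,1)..(0,1) = 1 comparison(s), 0 swap(s) -> [-3, 4, 5, 17]
Total comparisons: 3 + 2 + 1 = 6


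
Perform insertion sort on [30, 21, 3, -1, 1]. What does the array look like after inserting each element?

First element 30 is already 'sorted'
Insert 21: shifted 1 elements -> [21, 30, 3, -1, 1]
Insert 3: shifted 2 elements -> [3, 21, 30, -1, 1]
Insert -1: shifted 3 elements -> [-1, 3, 21, 30, 1]
Insert 1: shifted 3 elements -> [-1, 1, 3, 21, 30]


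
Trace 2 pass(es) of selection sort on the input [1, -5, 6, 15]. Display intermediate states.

Pass 1: Select minimum -5 at index 1, swap -> [-5, 1, 6, 15]
Pass 2: Select minimum 1 at index 1, swap -> [-5, 1, 6, 15]


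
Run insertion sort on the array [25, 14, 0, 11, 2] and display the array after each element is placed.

First element 25 is already 'sorted'
Insert 14: shifted 1 elements -> [14, 25, 0, 11, 2]
Insert 0: shifted 2 elements -> [0, 14, 25, 11, 2]
Insert 11: shifted 2 elements -> [0, 11, 14, 25, 2]
Insert 2: shifted 3 elements -> [0, 2, 11, 14, 25]


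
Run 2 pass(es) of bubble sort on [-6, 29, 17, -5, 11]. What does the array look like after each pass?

After pass 1: [-6, 17, -5, 11, 29] (3 swaps)
After pass 2: [-6, -5, 11, 17, 29] (2 swaps)
Total swaps: 5


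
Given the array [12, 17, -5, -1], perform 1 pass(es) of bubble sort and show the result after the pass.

After pass 1: [12, -5, -1, 17] (2 swaps)
Total swaps: 2


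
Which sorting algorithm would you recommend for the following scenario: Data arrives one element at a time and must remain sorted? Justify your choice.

Best choice: Insertion sort
Reason: Insertion sort naturally handles online/streaming input by inserting each new element into sorted position


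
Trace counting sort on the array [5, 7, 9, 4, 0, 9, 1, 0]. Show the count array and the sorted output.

Count array: [2, 1, 0, 0, 1, 1, 0, 1, 0, 2]
(count[i] = number of elements equal to i)
Cumulative count: [2, 3, 3, 3, 4, 5, 5, 6, 6, 8]
Sorted: [0, 0, 1, 4, 5, 7, 9, 9]


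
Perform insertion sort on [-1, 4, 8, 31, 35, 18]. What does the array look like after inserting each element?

First element -1 is already 'sorted'
Insert 4: shifted 0 elements -> [-1, 4, 8, 31, 35, 18]
Insert 8: shifted 0 elements -> [-1, 4, 8, 31, 35, 18]
Insert 31: shifted 0 elements -> [-1, 4, 8, 31, 35, 18]
Insert 35: shifted 0 elements -> [-1, 4, 8, 31, 35, 18]
Insert 18: shifted 2 elements -> [-1, 4, 8, 18, 31, 35]


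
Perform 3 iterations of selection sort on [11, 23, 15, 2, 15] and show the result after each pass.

Pass 1: Select minimum 2 at index 3, swap -> [2, 23, 15, 11, 15]
Pass 2: Select minimum 11 at index 3, swap -> [2, 11, 15, 23, 15]
Pass 3: Select minimum 15 at index 2, swap -> [2, 11, 15, 23, 15]


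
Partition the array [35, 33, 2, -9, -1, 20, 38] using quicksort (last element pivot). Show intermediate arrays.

Partition 1: pivot=38 at index 6 -> [35, 33, 2, -9, -1, 20, 38]
Partition 2: pivot=20 at index 3 -> [2, -9, -1, 20, 35, 33, 38]
Partition 3: pivot=-1 at index 1 -> [-9, -1, 2, 20, 35, 33, 38]
Partition 4: pivot=33 at index 4 -> [-9, -1, 2, 20, 33, 35, 38]


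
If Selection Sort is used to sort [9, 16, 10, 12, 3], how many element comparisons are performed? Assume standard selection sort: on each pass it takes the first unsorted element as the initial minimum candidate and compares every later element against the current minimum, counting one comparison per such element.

Pass 1: scan indices 1..4 for the minimum = 4 comparison(s); min is 3, place at index 0 -> [3, 16, 10, 12, 9]
Pass 2: scan indices 2..4 for the minimum = 3 comparison(s); min is 9, place at index 1 -> [3, 9, 10, 12, 16]
Pass 3: scan indices 3..4 for the minimum = 2 comparison(s); min is 10, place at index 2 -> [3, 9, 10, 12, 16]
Pass 4: scan indices 4..4 for the minimum = 1 comparison(s); min is 12, place at index 3 -> [3, 9, 10, 12, 16]
Selection sort always scans the whole unsorted suffix, so the count is (n-1) + (n-2) + ... + 1 = n(n-1)/2 = 5*4/2 = 10 regardless of the input order.
Total comparisons: 4 + 3 + 2 + 1 = 10


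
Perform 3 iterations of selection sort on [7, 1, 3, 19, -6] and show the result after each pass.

Pass 1: Select minimum -6 at index 4, swap -> [-6, 1, 3, 19, 7]
Pass 2: Select minimum 1 at index 1, swap -> [-6, 1, 3, 19, 7]
Pass 3: Select minimum 3 at index 2, swap -> [-6, 1, 3, 19, 7]


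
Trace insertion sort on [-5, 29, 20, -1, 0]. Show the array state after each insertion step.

First element -5 is already 'sorted'
Insert 29: shifted 0 elements -> [-5, 29, 20, -1, 0]
Insert 20: shifted 1 elements -> [-5, 20, 29, -1, 0]
Insert -1: shifted 2 elements -> [-5, -1, 20, 29, 0]
Insert 0: shifted 2 elements -> [-5, -1, 0, 20, 29]


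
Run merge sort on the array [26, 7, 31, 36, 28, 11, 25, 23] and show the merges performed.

Divide and conquer:
  Merge [26] + [7] -> [7, 26]
  Merge [31] + [36] -> [31, 36]
  Merge [7, 26] + [31, 36] -> [7, 26, 31, 36]
  Merge [28] + [11] -> [11, 28]
  Merge [25] + [23] -> [23, 25]
  Merge [11, 28] + [23, 25] -> [11, 23, 25, 28]
  Merge [7, 26, 31, 36] + [11, 23, 25, 28] -> [7, 11, 23, 25, 26, 28, 31, 36]


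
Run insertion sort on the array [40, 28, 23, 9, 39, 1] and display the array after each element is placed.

First element 40 is already 'sorted'
Insert 28: shifted 1 elements -> [28, 40, 23, 9, 39, 1]
Insert 23: shifted 2 elements -> [23, 28, 40, 9, 39, 1]
Insert 9: shifted 3 elements -> [9, 23, 28, 40, 39, 1]
Insert 39: shifted 1 elements -> [9, 23, 28, 39, 40, 1]
Insert 1: shifted 5 elements -> [1, 9, 23, 28, 39, 40]


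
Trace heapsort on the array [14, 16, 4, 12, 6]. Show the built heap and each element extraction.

Build heap: [16, 14, 4, 12, 6]
Extract 16: [14, 12, 4, 6, 16]
Extract 14: [12, 6, 4, 14, 16]
Extract 12: [6, 4, 12, 14, 16]
Extract 6: [4, 6, 12, 14, 16]


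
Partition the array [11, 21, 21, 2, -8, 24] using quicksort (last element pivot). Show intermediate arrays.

Partition 1: pivot=24 at index 5 -> [11, 21, 21, 2, -8, 24]
Partition 2: pivot=-8 at index 0 -> [-8, 21, 21, 2, 11, 24]
Partition 3: pivot=11 at index 2 -> [-8, 2, 11, 21, 21, 24]
Partition 4: pivot=21 at index 4 -> [-8, 2, 11, 21, 21, 24]


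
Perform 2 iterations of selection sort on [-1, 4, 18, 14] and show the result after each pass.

Pass 1: Select minimum -1 at index 0, swap -> [-1, 4, 18, 14]
Pass 2: Select minimum 4 at index 1, swap -> [-1, 4, 18, 14]


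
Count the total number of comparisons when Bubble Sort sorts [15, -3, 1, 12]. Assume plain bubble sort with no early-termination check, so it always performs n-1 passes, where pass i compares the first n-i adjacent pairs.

Pass 1: compare adjacent pairs (0,1)..(2,3) = 3 comparison(s), 3 swap(s) -> [-3, 1, 12, 15]
Pass 2: compare adjacent pairs (0,1)..(1,2) = 2 comparison(s), 0 swap(s) -> [-3, 1, 12, 15]
Pass 3: compare adjacent pairs (0,1)..(0,1) = 1 comparison(s), 0 swap(s) -> [-3, 1, 12, 15]
Total comparisons: 3 + 2 + 1 = 6


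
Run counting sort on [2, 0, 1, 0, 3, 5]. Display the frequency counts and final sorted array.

Count array: [2, 1, 1, 1, 0, 1]
(count[i] = number of elements equal to i)
Cumulative count: [2, 3, 4, 5, 5, 6]
Sorted: [0, 0, 1, 2, 3, 5]
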